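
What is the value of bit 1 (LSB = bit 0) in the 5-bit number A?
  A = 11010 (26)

Bit 1 is the 2nd from the right.
  11010
     ^
That bit is 1.

Answer: 1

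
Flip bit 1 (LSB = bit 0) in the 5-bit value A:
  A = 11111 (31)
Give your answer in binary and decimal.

Mask = 1 << 1 = 00010
Bit 1 of A is 1; XOR with the mask flips it to 0.
  11111
^ 00010
-------
  11101

Answer: 11101 (29)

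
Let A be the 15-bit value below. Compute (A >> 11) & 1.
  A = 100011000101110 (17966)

Bit 11 is the 12th from the right.
  100011000101110
     ^
That bit is 0.

Answer: 0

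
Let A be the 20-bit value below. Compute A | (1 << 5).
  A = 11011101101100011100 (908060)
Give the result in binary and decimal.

Mask = 1 << 5 = 00000000000000100000
Bit 5 of A is 0, so OR-ing with the mask flips it to 1.
  11011101101100011100
| 00000000000000100000
----------------------
  11011101101100111100

Answer: 11011101101100111100 (908092)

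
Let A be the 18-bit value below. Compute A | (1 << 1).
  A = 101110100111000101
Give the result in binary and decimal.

Mask = 1 << 1 = 000000000000000010
Bit 1 of A is 0, so OR-ing with the mask flips it to 1.
  101110100111000101
| 000000000000000010
--------------------
  101110100111000111

Answer: 101110100111000111 (190919)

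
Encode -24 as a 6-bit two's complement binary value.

1. Binary of +24:  011000
2. Invert bits:     100111
3. Add 1:           101000

Answer: 101000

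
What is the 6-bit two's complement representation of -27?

1. Binary of +27:  011011
2. Invert bits:     100100
3. Add 1:           100101

Answer: 100101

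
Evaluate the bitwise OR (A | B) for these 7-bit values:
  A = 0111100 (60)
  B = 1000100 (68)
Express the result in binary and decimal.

Apply | to each column (1 where either bit is 1):
  0111100
| 1000100
---------
  1111100

Answer: 1111100 (124)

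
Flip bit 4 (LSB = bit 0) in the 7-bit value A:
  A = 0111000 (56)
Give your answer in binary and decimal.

Mask = 1 << 4 = 0010000
Bit 4 of A is 1; XOR with the mask flips it to 0.
  0111000
^ 0010000
---------
  0101000

Answer: 0101000 (40)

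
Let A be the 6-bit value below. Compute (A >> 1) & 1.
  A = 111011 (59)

Bit 1 is the 2nd from the right.
  111011
      ^
That bit is 1.

Answer: 1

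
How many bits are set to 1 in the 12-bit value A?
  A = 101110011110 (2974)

101110011110
1-bits at positions (from bit 0 = LSB): 1, 2, 3, 4, 7, 8, 9, 11
Count = 8

Answer: 8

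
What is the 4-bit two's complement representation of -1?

1. Binary of +1:  0001
2. Invert bits:     1110
3. Add 1:           1111

Answer: 1111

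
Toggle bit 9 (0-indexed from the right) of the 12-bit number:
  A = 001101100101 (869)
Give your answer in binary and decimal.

Mask = 1 << 9 = 001000000000
Bit 9 of A is 1; XOR with the mask flips it to 0.
  001101100101
^ 001000000000
--------------
  000101100101

Answer: 000101100101 (357)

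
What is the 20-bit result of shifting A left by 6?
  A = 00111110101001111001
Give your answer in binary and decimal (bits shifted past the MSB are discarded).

Shift left by 6: drop the top 6 bit(s), append 6 zero(s) on the right.
  00111110101001111001  ->  discard [001111], keep [10101001111001], append 000000
= 10101001111001000000

Answer: 10101001111001000000 (695872)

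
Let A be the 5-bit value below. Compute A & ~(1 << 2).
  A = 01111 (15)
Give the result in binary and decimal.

Mask = ~(1 << 2) = 11011
Bit 2 of A is 1, so AND-ing with the mask clears it to 0.
  01111
& 11011
-------
  01011

Answer: 01011 (11)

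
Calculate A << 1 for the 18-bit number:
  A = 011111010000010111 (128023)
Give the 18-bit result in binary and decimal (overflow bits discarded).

Shift left by 1: drop the top 1 bit(s), append 1 zero(s) on the right.
  011111010000010111  ->  discard [0], keep [11111010000010111], append 0
= 111110100000101110

Answer: 111110100000101110 (256046)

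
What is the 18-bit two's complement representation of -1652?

1. Binary of +1652:  000000011001110100
2. Invert bits:     111111100110001011
3. Add 1:           111111100110001100

Answer: 111111100110001100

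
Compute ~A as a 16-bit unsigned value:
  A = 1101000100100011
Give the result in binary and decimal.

Flip each bit (0->1, 1->0):
  1101000100100011
  0010111011011100

Answer: 0010111011011100 (11996)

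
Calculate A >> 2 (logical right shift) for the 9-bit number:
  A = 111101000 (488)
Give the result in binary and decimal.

Logical shift right by 2: drop the bottom 2 bit(s), prepend 2 zero(s) on the left.
  111101000  ->  keep [1111010], discard [00], prepend 00
= 001111010

Answer: 001111010 (122)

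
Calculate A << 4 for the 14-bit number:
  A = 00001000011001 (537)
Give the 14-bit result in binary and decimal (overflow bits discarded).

Shift left by 4: drop the top 4 bit(s), append 4 zero(s) on the right.
  00001000011001  ->  discard [0000], keep [1000011001], append 0000
= 10000110010000

Answer: 10000110010000 (8592)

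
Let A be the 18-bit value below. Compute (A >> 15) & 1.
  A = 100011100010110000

Bit 15 is the 16th from the right.
  100011100010110000
    ^
That bit is 0.

Answer: 0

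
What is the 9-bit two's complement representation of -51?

1. Binary of +51:  000110011
2. Invert bits:     111001100
3. Add 1:           111001101

Answer: 111001101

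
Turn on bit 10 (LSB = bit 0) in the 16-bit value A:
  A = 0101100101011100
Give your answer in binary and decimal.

Mask = 1 << 10 = 0000010000000000
Bit 10 of A is 0, so OR-ing with the mask flips it to 1.
  0101100101011100
| 0000010000000000
------------------
  0101110101011100

Answer: 0101110101011100 (23900)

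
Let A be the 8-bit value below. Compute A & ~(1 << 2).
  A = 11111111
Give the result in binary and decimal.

Mask = ~(1 << 2) = 11111011
Bit 2 of A is 1, so AND-ing with the mask clears it to 0.
  11111111
& 11111011
----------
  11111011

Answer: 11111011 (251)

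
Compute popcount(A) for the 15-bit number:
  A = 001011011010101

001011011010101
1-bits at positions (from bit 0 = LSB): 0, 2, 4, 6, 7, 9, 10, 12
Count = 8

Answer: 8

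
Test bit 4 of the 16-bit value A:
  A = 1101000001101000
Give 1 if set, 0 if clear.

Bit 4 is the 5th from the right.
  1101000001101000
             ^
That bit is 0.

Answer: 0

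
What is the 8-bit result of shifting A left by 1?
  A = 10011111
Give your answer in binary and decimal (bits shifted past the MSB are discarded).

Shift left by 1: drop the top 1 bit(s), append 1 zero(s) on the right.
  10011111  ->  discard [1], keep [0011111], append 0
= 00111110

Answer: 00111110 (62)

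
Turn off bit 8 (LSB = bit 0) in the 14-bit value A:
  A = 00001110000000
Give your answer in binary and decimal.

Mask = ~(1 << 8) = 11111011111111
Bit 8 of A is 1, so AND-ing with the mask clears it to 0.
  00001110000000
& 11111011111111
----------------
  00001010000000

Answer: 00001010000000 (640)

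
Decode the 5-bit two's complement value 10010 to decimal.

MSB is 1, so the value is negative. Find the magnitude:
1. Invert bits:  01101
2. Add 1:        01110  = 14
3. Apply sign:   -14

Answer: -14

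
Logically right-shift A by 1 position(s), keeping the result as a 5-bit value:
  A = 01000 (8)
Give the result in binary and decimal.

Logical shift right by 1: drop the bottom 1 bit(s), prepend 1 zero(s) on the left.
  01000  ->  keep [0100], discard [0], prepend 0
= 00100

Answer: 00100 (4)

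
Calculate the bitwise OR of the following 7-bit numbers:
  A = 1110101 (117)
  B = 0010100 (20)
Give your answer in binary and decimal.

Apply | to each column (1 where either bit is 1):
  1110101
| 0010100
---------
  1110101

Answer: 1110101 (117)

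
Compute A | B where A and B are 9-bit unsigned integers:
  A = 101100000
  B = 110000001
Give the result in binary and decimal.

Apply | to each column (1 where either bit is 1):
  101100000
| 110000001
-----------
  111100001

Answer: 111100001 (481)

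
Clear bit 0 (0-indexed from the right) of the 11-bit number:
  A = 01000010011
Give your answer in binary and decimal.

Mask = ~(1 << 0) = 11111111110
Bit 0 of A is 1, so AND-ing with the mask clears it to 0.
  01000010011
& 11111111110
-------------
  01000010010

Answer: 01000010010 (530)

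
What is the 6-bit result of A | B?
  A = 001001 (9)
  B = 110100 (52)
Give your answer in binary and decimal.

Apply | to each column (1 where either bit is 1):
  001001
| 110100
--------
  111101

Answer: 111101 (61)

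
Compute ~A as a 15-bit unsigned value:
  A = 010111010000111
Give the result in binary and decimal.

Flip each bit (0->1, 1->0):
  010111010000111
  101000101111000

Answer: 101000101111000 (20856)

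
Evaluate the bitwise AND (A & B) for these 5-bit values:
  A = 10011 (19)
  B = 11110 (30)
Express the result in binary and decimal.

Apply & to each column (1 only where both bits are 1):
  10011
& 11110
-------
  10010

Answer: 10010 (18)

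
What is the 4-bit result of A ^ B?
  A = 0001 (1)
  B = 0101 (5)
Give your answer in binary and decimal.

Apply ^ to each column (1 where bits differ):
  0001
^ 0101
------
  0100

Answer: 0100 (4)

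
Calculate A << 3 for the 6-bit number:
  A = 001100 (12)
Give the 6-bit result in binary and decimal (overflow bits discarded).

Shift left by 3: drop the top 3 bit(s), append 3 zero(s) on the right.
  001100  ->  discard [001], keep [100], append 000
= 100000

Answer: 100000 (32)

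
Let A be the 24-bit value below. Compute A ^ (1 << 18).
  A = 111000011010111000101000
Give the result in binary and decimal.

Mask = 1 << 18 = 000001000000000000000000
Bit 18 of A is 0; XOR with the mask flips it to 1.
  111000011010111000101000
^ 000001000000000000000000
--------------------------
  111001011010111000101000

Answer: 111001011010111000101000 (15052328)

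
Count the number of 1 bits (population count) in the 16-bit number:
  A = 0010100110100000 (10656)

0010100110100000
1-bits at positions (from bit 0 = LSB): 5, 7, 8, 11, 13
Count = 5

Answer: 5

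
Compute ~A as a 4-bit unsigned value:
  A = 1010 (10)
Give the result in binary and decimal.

Flip each bit (0->1, 1->0):
  1010
  0101

Answer: 0101 (5)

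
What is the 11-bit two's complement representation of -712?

1. Binary of +712:  01011001000
2. Invert bits:     10100110111
3. Add 1:           10100111000

Answer: 10100111000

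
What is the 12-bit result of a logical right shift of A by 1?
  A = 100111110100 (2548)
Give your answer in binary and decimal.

Logical shift right by 1: drop the bottom 1 bit(s), prepend 1 zero(s) on the left.
  100111110100  ->  keep [10011111010], discard [0], prepend 0
= 010011111010

Answer: 010011111010 (1274)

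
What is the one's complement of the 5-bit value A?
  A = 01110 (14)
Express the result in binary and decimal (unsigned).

Flip each bit (0->1, 1->0):
  01110
  10001

Answer: 10001 (17)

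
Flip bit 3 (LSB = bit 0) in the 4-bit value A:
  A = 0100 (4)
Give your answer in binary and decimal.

Mask = 1 << 3 = 1000
Bit 3 of A is 0; XOR with the mask flips it to 1.
  0100
^ 1000
------
  1100

Answer: 1100 (12)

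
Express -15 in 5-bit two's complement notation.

1. Binary of +15:  01111
2. Invert bits:     10000
3. Add 1:           10001

Answer: 10001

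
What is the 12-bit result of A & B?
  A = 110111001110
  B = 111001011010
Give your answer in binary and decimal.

Apply & to each column (1 only where both bits are 1):
  110111001110
& 111001011010
--------------
  110001001010

Answer: 110001001010 (3146)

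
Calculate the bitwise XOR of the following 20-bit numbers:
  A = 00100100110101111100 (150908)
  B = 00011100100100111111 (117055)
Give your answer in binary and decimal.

Apply ^ to each column (1 where bits differ):
  00100100110101111100
^ 00011100100100111111
----------------------
  00111000010001000011

Answer: 00111000010001000011 (230467)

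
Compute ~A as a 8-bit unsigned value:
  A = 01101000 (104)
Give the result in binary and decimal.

Flip each bit (0->1, 1->0):
  01101000
  10010111

Answer: 10010111 (151)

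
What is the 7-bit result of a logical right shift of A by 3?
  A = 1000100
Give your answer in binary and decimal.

Logical shift right by 3: drop the bottom 3 bit(s), prepend 3 zero(s) on the left.
  1000100  ->  keep [1000], discard [100], prepend 000
= 0001000

Answer: 0001000 (8)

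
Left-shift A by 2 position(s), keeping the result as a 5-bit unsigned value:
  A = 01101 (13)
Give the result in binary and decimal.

Shift left by 2: drop the top 2 bit(s), append 2 zero(s) on the right.
  01101  ->  discard [01], keep [101], append 00
= 10100

Answer: 10100 (20)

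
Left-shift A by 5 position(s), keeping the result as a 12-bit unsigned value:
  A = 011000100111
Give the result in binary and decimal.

Shift left by 5: drop the top 5 bit(s), append 5 zero(s) on the right.
  011000100111  ->  discard [01100], keep [0100111], append 00000
= 010011100000

Answer: 010011100000 (1248)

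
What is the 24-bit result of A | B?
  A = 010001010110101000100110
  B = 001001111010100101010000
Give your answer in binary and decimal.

Apply | to each column (1 where either bit is 1):
  010001010110101000100110
| 001001111010100101010000
--------------------------
  011001111110101101110110

Answer: 011001111110101101110110 (6810486)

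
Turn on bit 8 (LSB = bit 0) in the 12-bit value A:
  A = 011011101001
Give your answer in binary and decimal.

Mask = 1 << 8 = 000100000000
Bit 8 of A is 0, so OR-ing with the mask flips it to 1.
  011011101001
| 000100000000
--------------
  011111101001

Answer: 011111101001 (2025)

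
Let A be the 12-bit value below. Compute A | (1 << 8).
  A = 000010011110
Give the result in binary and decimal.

Mask = 1 << 8 = 000100000000
Bit 8 of A is 0, so OR-ing with the mask flips it to 1.
  000010011110
| 000100000000
--------------
  000110011110

Answer: 000110011110 (414)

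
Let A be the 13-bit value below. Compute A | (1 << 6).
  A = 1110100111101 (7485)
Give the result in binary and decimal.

Mask = 1 << 6 = 0000001000000
Bit 6 of A is 0, so OR-ing with the mask flips it to 1.
  1110100111101
| 0000001000000
---------------
  1110101111101

Answer: 1110101111101 (7549)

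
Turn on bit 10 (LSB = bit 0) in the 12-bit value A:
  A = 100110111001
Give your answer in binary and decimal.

Mask = 1 << 10 = 010000000000
Bit 10 of A is 0, so OR-ing with the mask flips it to 1.
  100110111001
| 010000000000
--------------
  110110111001

Answer: 110110111001 (3513)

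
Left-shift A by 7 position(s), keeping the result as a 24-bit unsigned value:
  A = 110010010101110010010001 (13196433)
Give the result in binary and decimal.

Shift left by 7: drop the top 7 bit(s), append 7 zero(s) on the right.
  110010010101110010010001  ->  discard [1100100], keep [10101110010010001], append 0000000
= 101011100100100010000000

Answer: 101011100100100010000000 (11421824)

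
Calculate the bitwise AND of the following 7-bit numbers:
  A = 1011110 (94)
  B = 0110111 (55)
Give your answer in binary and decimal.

Apply & to each column (1 only where both bits are 1):
  1011110
& 0110111
---------
  0010110

Answer: 0010110 (22)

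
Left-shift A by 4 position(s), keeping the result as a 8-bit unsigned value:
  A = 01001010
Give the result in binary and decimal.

Shift left by 4: drop the top 4 bit(s), append 4 zero(s) on the right.
  01001010  ->  discard [0100], keep [1010], append 0000
= 10100000

Answer: 10100000 (160)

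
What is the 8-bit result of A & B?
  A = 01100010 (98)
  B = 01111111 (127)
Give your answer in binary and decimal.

Apply & to each column (1 only where both bits are 1):
  01100010
& 01111111
----------
  01100010

Answer: 01100010 (98)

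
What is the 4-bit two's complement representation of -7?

1. Binary of +7:  0111
2. Invert bits:     1000
3. Add 1:           1001

Answer: 1001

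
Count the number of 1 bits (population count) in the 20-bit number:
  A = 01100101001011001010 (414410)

01100101001011001010
1-bits at positions (from bit 0 = LSB): 1, 3, 6, 7, 9, 12, 14, 17, 18
Count = 9

Answer: 9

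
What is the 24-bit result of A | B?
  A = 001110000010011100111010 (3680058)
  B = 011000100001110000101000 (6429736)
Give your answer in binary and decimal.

Apply | to each column (1 where either bit is 1):
  001110000010011100111010
| 011000100001110000101000
--------------------------
  011110100011111100111010

Answer: 011110100011111100111010 (8011578)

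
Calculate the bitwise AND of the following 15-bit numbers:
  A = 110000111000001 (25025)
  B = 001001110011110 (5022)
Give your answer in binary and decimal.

Apply & to each column (1 only where both bits are 1):
  110000111000001
& 001001110011110
-----------------
  000000110000000

Answer: 000000110000000 (384)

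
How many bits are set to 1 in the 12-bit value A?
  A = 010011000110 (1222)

010011000110
1-bits at positions (from bit 0 = LSB): 1, 2, 6, 7, 10
Count = 5

Answer: 5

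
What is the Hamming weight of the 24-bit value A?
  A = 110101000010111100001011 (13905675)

110101000010111100001011
1-bits at positions (from bit 0 = LSB): 0, 1, 3, 8, 9, 10, 11, 13, 18, 20, 22, 23
Count = 12

Answer: 12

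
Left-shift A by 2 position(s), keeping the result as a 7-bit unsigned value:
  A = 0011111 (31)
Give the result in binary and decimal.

Shift left by 2: drop the top 2 bit(s), append 2 zero(s) on the right.
  0011111  ->  discard [00], keep [11111], append 00
= 1111100

Answer: 1111100 (124)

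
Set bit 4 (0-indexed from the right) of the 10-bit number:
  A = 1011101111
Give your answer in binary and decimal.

Mask = 1 << 4 = 0000010000
Bit 4 of A is 0, so OR-ing with the mask flips it to 1.
  1011101111
| 0000010000
------------
  1011111111

Answer: 1011111111 (767)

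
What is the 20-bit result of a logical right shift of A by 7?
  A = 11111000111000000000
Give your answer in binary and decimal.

Logical shift right by 7: drop the bottom 7 bit(s), prepend 7 zero(s) on the left.
  11111000111000000000  ->  keep [1111100011100], discard [0000000], prepend 0000000
= 00000001111100011100

Answer: 00000001111100011100 (7964)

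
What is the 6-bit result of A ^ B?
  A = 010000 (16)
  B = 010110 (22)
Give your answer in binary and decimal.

Apply ^ to each column (1 where bits differ):
  010000
^ 010110
--------
  000110

Answer: 000110 (6)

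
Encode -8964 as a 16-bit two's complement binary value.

1. Binary of +8964:  0010001100000100
2. Invert bits:     1101110011111011
3. Add 1:           1101110011111100

Answer: 1101110011111100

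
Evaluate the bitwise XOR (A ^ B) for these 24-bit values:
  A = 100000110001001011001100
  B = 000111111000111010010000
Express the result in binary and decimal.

Apply ^ to each column (1 where bits differ):
  100000110001001011001100
^ 000111111000111010010000
--------------------------
  100111001001110001011100

Answer: 100111001001110001011100 (10263644)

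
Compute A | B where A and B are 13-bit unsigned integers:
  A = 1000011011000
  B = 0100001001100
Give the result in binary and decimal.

Apply | to each column (1 where either bit is 1):
  1000011011000
| 0100001001100
---------------
  1100011011100

Answer: 1100011011100 (6364)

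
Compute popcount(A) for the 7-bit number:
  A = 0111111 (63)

0111111
1-bits at positions (from bit 0 = LSB): 0, 1, 2, 3, 4, 5
Count = 6

Answer: 6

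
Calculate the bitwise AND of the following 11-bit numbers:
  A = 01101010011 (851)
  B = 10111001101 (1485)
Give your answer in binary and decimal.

Apply & to each column (1 only where both bits are 1):
  01101010011
& 10111001101
-------------
  00101000001

Answer: 00101000001 (321)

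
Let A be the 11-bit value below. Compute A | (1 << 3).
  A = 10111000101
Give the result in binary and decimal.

Mask = 1 << 3 = 00000001000
Bit 3 of A is 0, so OR-ing with the mask flips it to 1.
  10111000101
| 00000001000
-------------
  10111001101

Answer: 10111001101 (1485)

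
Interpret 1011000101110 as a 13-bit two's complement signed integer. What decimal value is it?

MSB is 1, so the value is negative. Find the magnitude:
1. Invert bits:  0100111010001
2. Add 1:        0100111010010  = 2514
3. Apply sign:   -2514

Answer: -2514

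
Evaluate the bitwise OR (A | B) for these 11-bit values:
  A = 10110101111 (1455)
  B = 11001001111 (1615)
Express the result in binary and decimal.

Apply | to each column (1 where either bit is 1):
  10110101111
| 11001001111
-------------
  11111101111

Answer: 11111101111 (2031)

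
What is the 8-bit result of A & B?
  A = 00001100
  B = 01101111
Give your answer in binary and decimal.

Apply & to each column (1 only where both bits are 1):
  00001100
& 01101111
----------
  00001100

Answer: 00001100 (12)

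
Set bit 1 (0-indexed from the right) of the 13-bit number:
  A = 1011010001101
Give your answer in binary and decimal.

Mask = 1 << 1 = 0000000000010
Bit 1 of A is 0, so OR-ing with the mask flips it to 1.
  1011010001101
| 0000000000010
---------------
  1011010001111

Answer: 1011010001111 (5775)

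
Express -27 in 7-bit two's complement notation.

1. Binary of +27:  0011011
2. Invert bits:     1100100
3. Add 1:           1100101

Answer: 1100101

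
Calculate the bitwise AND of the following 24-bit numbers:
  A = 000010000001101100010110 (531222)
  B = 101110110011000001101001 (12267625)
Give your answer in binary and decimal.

Apply & to each column (1 only where both bits are 1):
  000010000001101100010110
& 101110110011000001101001
--------------------------
  000010000001000000000000

Answer: 000010000001000000000000 (528384)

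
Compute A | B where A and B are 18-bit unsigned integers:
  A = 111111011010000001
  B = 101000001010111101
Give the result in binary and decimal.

Apply | to each column (1 where either bit is 1):
  111111011010000001
| 101000001010111101
--------------------
  111111011010111101

Answer: 111111011010111101 (259773)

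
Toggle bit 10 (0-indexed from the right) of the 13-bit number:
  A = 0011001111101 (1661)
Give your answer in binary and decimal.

Mask = 1 << 10 = 0010000000000
Bit 10 of A is 1; XOR with the mask flips it to 0.
  0011001111101
^ 0010000000000
---------------
  0001001111101

Answer: 0001001111101 (637)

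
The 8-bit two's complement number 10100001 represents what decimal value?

MSB is 1, so the value is negative. Find the magnitude:
1. Invert bits:  01011110
2. Add 1:        01011111  = 95
3. Apply sign:   -95

Answer: -95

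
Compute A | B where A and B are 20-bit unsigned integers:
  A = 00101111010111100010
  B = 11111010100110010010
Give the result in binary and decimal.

Apply | to each column (1 where either bit is 1):
  00101111010111100010
| 11111010100110010010
----------------------
  11111111110111110010

Answer: 11111111110111110010 (1048050)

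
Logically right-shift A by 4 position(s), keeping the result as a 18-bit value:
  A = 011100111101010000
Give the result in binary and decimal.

Logical shift right by 4: drop the bottom 4 bit(s), prepend 4 zero(s) on the left.
  011100111101010000  ->  keep [01110011110101], discard [0000], prepend 0000
= 000001110011110101

Answer: 000001110011110101 (7413)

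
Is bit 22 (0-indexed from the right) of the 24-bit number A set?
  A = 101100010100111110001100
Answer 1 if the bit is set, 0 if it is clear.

Bit 22 is the 23rd from the right.
  101100010100111110001100
   ^
That bit is 0.

Answer: 0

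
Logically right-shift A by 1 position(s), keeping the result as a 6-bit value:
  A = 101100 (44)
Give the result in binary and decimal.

Logical shift right by 1: drop the bottom 1 bit(s), prepend 1 zero(s) on the left.
  101100  ->  keep [10110], discard [0], prepend 0
= 010110

Answer: 010110 (22)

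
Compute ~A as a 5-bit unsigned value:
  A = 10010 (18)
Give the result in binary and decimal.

Flip each bit (0->1, 1->0):
  10010
  01101

Answer: 01101 (13)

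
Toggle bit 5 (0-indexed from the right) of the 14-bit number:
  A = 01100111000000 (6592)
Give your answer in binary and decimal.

Mask = 1 << 5 = 00000000100000
Bit 5 of A is 0; XOR with the mask flips it to 1.
  01100111000000
^ 00000000100000
----------------
  01100111100000

Answer: 01100111100000 (6624)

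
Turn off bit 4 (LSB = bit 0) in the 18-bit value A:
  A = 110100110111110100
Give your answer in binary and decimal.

Mask = ~(1 << 4) = 111111111111101111
Bit 4 of A is 1, so AND-ing with the mask clears it to 0.
  110100110111110100
& 111111111111101111
--------------------
  110100110111100100

Answer: 110100110111100100 (216548)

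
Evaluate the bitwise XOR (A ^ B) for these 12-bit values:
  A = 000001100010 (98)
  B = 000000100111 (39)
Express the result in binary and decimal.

Apply ^ to each column (1 where bits differ):
  000001100010
^ 000000100111
--------------
  000001000101

Answer: 000001000101 (69)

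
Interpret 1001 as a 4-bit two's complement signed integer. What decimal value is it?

MSB is 1, so the value is negative. Find the magnitude:
1. Invert bits:  0110
2. Add 1:        0111  = 7
3. Apply sign:   -7

Answer: -7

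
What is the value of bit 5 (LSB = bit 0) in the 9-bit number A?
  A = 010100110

Bit 5 is the 6th from the right.
  010100110
     ^
That bit is 1.

Answer: 1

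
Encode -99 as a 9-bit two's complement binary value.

1. Binary of +99:  001100011
2. Invert bits:     110011100
3. Add 1:           110011101

Answer: 110011101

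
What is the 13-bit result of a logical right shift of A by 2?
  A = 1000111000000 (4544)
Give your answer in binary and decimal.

Logical shift right by 2: drop the bottom 2 bit(s), prepend 2 zero(s) on the left.
  1000111000000  ->  keep [10001110000], discard [00], prepend 00
= 0010001110000

Answer: 0010001110000 (1136)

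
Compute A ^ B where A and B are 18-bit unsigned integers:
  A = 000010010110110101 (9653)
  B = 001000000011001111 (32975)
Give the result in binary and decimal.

Apply ^ to each column (1 where bits differ):
  000010010110110101
^ 001000000011001111
--------------------
  001010010101111010

Answer: 001010010101111010 (42362)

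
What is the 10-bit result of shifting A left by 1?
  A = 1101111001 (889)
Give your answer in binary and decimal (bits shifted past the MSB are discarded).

Shift left by 1: drop the top 1 bit(s), append 1 zero(s) on the right.
  1101111001  ->  discard [1], keep [101111001], append 0
= 1011110010

Answer: 1011110010 (754)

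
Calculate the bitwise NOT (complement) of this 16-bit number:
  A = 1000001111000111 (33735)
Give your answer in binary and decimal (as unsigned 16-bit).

Flip each bit (0->1, 1->0):
  1000001111000111
  0111110000111000

Answer: 0111110000111000 (31800)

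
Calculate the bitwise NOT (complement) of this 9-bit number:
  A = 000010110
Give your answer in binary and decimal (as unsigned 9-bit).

Flip each bit (0->1, 1->0):
  000010110
  111101001

Answer: 111101001 (489)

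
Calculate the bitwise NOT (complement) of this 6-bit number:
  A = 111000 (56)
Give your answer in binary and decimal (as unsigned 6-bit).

Flip each bit (0->1, 1->0):
  111000
  000111

Answer: 000111 (7)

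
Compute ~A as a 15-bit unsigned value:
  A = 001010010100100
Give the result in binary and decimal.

Flip each bit (0->1, 1->0):
  001010010100100
  110101101011011

Answer: 110101101011011 (27483)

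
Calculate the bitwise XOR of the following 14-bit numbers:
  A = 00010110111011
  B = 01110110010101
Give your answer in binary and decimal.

Apply ^ to each column (1 where bits differ):
  00010110111011
^ 01110110010101
----------------
  01100000101110

Answer: 01100000101110 (6190)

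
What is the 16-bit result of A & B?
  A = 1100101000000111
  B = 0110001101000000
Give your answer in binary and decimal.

Apply & to each column (1 only where both bits are 1):
  1100101000000111
& 0110001101000000
------------------
  0100001000000000

Answer: 0100001000000000 (16896)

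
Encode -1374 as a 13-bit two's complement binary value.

1. Binary of +1374:  0010101011110
2. Invert bits:     1101010100001
3. Add 1:           1101010100010

Answer: 1101010100010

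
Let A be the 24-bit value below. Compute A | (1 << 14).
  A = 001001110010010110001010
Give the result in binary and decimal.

Mask = 1 << 14 = 000000000100000000000000
Bit 14 of A is 0, so OR-ing with the mask flips it to 1.
  001001110010010110001010
| 000000000100000000000000
--------------------------
  001001110110010110001010

Answer: 001001110110010110001010 (2581898)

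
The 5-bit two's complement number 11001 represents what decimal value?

MSB is 1, so the value is negative. Find the magnitude:
1. Invert bits:  00110
2. Add 1:        00111  = 7
3. Apply sign:   -7

Answer: -7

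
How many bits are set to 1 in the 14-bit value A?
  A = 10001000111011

10001000111011
1-bits at positions (from bit 0 = LSB): 0, 1, 3, 4, 5, 9, 13
Count = 7

Answer: 7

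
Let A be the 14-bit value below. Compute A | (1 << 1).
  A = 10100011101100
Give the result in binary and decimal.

Mask = 1 << 1 = 00000000000010
Bit 1 of A is 0, so OR-ing with the mask flips it to 1.
  10100011101100
| 00000000000010
----------------
  10100011101110

Answer: 10100011101110 (10478)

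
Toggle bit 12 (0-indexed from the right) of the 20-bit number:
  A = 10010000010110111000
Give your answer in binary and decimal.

Mask = 1 << 12 = 00000001000000000000
Bit 12 of A is 0; XOR with the mask flips it to 1.
  10010000010110111000
^ 00000001000000000000
----------------------
  10010001010110111000

Answer: 10010001010110111000 (595384)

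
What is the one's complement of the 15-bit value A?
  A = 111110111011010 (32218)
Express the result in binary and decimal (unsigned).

Flip each bit (0->1, 1->0):
  111110111011010
  000001000100101

Answer: 000001000100101 (549)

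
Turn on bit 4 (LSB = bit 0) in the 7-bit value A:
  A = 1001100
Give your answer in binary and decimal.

Mask = 1 << 4 = 0010000
Bit 4 of A is 0, so OR-ing with the mask flips it to 1.
  1001100
| 0010000
---------
  1011100

Answer: 1011100 (92)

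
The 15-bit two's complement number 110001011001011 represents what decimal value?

MSB is 1, so the value is negative. Find the magnitude:
1. Invert bits:  001110100110100
2. Add 1:        001110100110101  = 7477
3. Apply sign:   -7477

Answer: -7477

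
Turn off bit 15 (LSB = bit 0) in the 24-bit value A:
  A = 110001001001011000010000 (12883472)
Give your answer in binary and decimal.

Mask = ~(1 << 15) = 111111110111111111111111
Bit 15 of A is 1, so AND-ing with the mask clears it to 0.
  110001001001011000010000
& 111111110111111111111111
--------------------------
  110001000001011000010000

Answer: 110001000001011000010000 (12850704)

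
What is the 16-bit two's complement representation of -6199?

1. Binary of +6199:  0001100000110111
2. Invert bits:     1110011111001000
3. Add 1:           1110011111001001

Answer: 1110011111001001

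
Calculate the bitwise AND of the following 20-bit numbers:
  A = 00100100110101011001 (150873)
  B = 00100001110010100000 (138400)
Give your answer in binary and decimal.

Apply & to each column (1 only where both bits are 1):
  00100100110101011001
& 00100001110010100000
----------------------
  00100000110000000000

Answer: 00100000110000000000 (134144)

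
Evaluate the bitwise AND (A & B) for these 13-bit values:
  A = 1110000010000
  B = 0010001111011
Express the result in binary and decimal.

Apply & to each column (1 only where both bits are 1):
  1110000010000
& 0010001111011
---------------
  0010000010000

Answer: 0010000010000 (1040)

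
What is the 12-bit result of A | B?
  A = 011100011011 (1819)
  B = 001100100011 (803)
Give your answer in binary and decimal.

Apply | to each column (1 where either bit is 1):
  011100011011
| 001100100011
--------------
  011100111011

Answer: 011100111011 (1851)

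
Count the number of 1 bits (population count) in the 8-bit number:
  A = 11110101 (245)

11110101
1-bits at positions (from bit 0 = LSB): 0, 2, 4, 5, 6, 7
Count = 6

Answer: 6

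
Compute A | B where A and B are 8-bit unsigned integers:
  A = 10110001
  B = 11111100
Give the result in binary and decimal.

Apply | to each column (1 where either bit is 1):
  10110001
| 11111100
----------
  11111101

Answer: 11111101 (253)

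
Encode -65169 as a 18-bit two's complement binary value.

1. Binary of +65169:  001111111010010001
2. Invert bits:     110000000101101110
3. Add 1:           110000000101101111

Answer: 110000000101101111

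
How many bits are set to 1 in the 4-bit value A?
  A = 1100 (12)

1100
1-bits at positions (from bit 0 = LSB): 2, 3
Count = 2

Answer: 2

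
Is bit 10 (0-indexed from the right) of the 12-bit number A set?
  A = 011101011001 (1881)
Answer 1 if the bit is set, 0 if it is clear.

Bit 10 is the 11th from the right.
  011101011001
   ^
That bit is 1.

Answer: 1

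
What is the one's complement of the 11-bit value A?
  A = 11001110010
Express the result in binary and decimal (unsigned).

Flip each bit (0->1, 1->0):
  11001110010
  00110001101

Answer: 00110001101 (397)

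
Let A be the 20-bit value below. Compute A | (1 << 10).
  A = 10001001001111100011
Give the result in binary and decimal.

Mask = 1 << 10 = 00000000010000000000
Bit 10 of A is 0, so OR-ing with the mask flips it to 1.
  10001001001111100011
| 00000000010000000000
----------------------
  10001001011111100011

Answer: 10001001011111100011 (563171)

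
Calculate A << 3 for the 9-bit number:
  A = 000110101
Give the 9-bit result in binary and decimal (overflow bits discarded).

Shift left by 3: drop the top 3 bit(s), append 3 zero(s) on the right.
  000110101  ->  discard [000], keep [110101], append 000
= 110101000

Answer: 110101000 (424)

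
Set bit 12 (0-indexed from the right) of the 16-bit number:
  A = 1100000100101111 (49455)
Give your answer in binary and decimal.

Mask = 1 << 12 = 0001000000000000
Bit 12 of A is 0, so OR-ing with the mask flips it to 1.
  1100000100101111
| 0001000000000000
------------------
  1101000100101111

Answer: 1101000100101111 (53551)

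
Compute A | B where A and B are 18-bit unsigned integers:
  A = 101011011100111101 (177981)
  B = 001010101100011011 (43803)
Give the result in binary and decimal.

Apply | to each column (1 where either bit is 1):
  101011011100111101
| 001010101100011011
--------------------
  101011111100111111

Answer: 101011111100111111 (180031)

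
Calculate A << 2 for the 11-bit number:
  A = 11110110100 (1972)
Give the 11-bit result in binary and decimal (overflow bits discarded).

Shift left by 2: drop the top 2 bit(s), append 2 zero(s) on the right.
  11110110100  ->  discard [11], keep [110110100], append 00
= 11011010000

Answer: 11011010000 (1744)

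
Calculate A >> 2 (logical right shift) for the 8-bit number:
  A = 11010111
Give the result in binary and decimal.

Logical shift right by 2: drop the bottom 2 bit(s), prepend 2 zero(s) on the left.
  11010111  ->  keep [110101], discard [11], prepend 00
= 00110101

Answer: 00110101 (53)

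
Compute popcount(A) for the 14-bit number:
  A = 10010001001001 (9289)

10010001001001
1-bits at positions (from bit 0 = LSB): 0, 3, 6, 10, 13
Count = 5

Answer: 5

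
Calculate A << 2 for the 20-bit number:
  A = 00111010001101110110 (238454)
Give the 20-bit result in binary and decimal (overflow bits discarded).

Shift left by 2: drop the top 2 bit(s), append 2 zero(s) on the right.
  00111010001101110110  ->  discard [00], keep [111010001101110110], append 00
= 11101000110111011000

Answer: 11101000110111011000 (953816)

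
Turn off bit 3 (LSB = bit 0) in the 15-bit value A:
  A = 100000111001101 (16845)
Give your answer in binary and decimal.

Mask = ~(1 << 3) = 111111111110111
Bit 3 of A is 1, so AND-ing with the mask clears it to 0.
  100000111001101
& 111111111110111
-----------------
  100000111000101

Answer: 100000111000101 (16837)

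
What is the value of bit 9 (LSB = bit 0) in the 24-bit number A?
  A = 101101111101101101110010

Bit 9 is the 10th from the right.
  101101111101101101110010
                ^
That bit is 1.

Answer: 1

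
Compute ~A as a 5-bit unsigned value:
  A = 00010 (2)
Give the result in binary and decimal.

Flip each bit (0->1, 1->0):
  00010
  11101

Answer: 11101 (29)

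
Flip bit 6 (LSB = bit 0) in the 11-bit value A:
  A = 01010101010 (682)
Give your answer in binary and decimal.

Mask = 1 << 6 = 00001000000
Bit 6 of A is 0; XOR with the mask flips it to 1.
  01010101010
^ 00001000000
-------------
  01011101010

Answer: 01011101010 (746)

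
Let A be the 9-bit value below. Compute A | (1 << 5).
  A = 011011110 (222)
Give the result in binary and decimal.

Mask = 1 << 5 = 000100000
Bit 5 of A is 0, so OR-ing with the mask flips it to 1.
  011011110
| 000100000
-----------
  011111110

Answer: 011111110 (254)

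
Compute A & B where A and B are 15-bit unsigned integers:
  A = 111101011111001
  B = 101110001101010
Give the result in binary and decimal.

Apply & to each column (1 only where both bits are 1):
  111101011111001
& 101110001101010
-----------------
  101100001101000

Answer: 101100001101000 (22632)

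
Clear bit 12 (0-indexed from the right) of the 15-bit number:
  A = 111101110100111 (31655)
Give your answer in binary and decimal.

Mask = ~(1 << 12) = 110111111111111
Bit 12 of A is 1, so AND-ing with the mask clears it to 0.
  111101110100111
& 110111111111111
-----------------
  110101110100111

Answer: 110101110100111 (27559)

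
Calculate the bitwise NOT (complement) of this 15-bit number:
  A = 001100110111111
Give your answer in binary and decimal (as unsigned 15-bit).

Flip each bit (0->1, 1->0):
  001100110111111
  110011001000000

Answer: 110011001000000 (26176)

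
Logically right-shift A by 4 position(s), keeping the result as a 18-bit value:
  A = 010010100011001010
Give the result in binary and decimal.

Logical shift right by 4: drop the bottom 4 bit(s), prepend 4 zero(s) on the left.
  010010100011001010  ->  keep [01001010001100], discard [1010], prepend 0000
= 000001001010001100

Answer: 000001001010001100 (4748)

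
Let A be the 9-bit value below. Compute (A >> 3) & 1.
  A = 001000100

Bit 3 is the 4th from the right.
  001000100
       ^
That bit is 0.

Answer: 0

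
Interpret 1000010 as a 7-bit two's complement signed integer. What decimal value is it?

MSB is 1, so the value is negative. Find the magnitude:
1. Invert bits:  0111101
2. Add 1:        0111110  = 62
3. Apply sign:   -62

Answer: -62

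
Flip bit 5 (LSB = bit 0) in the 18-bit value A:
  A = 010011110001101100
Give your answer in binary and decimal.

Mask = 1 << 5 = 000000000000100000
Bit 5 of A is 1; XOR with the mask flips it to 0.
  010011110001101100
^ 000000000000100000
--------------------
  010011110001001100

Answer: 010011110001001100 (80972)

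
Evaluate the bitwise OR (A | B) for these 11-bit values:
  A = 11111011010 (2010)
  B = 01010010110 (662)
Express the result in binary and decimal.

Apply | to each column (1 where either bit is 1):
  11111011010
| 01010010110
-------------
  11111011110

Answer: 11111011110 (2014)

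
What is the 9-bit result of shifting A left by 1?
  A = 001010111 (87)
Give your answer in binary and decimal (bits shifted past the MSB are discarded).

Shift left by 1: drop the top 1 bit(s), append 1 zero(s) on the right.
  001010111  ->  discard [0], keep [01010111], append 0
= 010101110

Answer: 010101110 (174)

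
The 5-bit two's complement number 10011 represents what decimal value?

MSB is 1, so the value is negative. Find the magnitude:
1. Invert bits:  01100
2. Add 1:        01101  = 13
3. Apply sign:   -13

Answer: -13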